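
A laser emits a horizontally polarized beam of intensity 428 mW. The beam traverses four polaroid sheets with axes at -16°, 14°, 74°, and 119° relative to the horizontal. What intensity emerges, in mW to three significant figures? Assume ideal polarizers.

I₁ = 428 mW · cos²(16°) = 395.5 mW.
I₂ = I₁ · cos²(30°) = 395.5 · 0.75 = 296.6 mW.
I₃ = I₂ · cos²(60°) = 296.6 · 0.25 = 74.15 mW.
I₄ = I₃ · cos²(45°) = 74.15 · 0.5 = 37.08 mW.

I ≈ 37.1 mW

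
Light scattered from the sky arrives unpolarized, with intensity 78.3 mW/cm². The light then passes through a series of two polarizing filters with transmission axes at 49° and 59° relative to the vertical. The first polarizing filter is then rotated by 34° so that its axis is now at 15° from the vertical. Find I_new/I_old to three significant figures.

Before rotation:
Unpolarized light through the first polarizer → I₁ = ½ I₀, now polarized at 49°.
I₂ = I₁ cos²(59° − 49°) = 0.5 I₀ · cos²(10°) = 0.4849 I₀.
After rotation:
Unpolarized light through the first polarizer → I₁ = ½ I₀, now polarized at 15°.
I₂ = I₁ cos²(59° − 15°) = 0.5 I₀ · cos²(44°) = 0.2587 I₀.
Ratio = 0.2587 / 0.4849 = 0.5335.

I_new/I_old ≈ 0.534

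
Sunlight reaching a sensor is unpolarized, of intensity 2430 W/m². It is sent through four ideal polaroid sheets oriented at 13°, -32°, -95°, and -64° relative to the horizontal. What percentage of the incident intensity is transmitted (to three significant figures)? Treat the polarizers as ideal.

Unpolarized light through the first polarizer → I₁ = 2430 W/m²/2 = 1215 W/m², polarized at 13°.
I₂ = I₁ · cos²(45°) = 1215 · 0.5 = 607.5 W/m².
I₃ = I₂ · cos²(63°) = 607.5 · 0.2061 = 125.2 W/m².
I₄ = I₃ · cos²(31°) = 125.2 · 0.7347 = 92 W/m².
That is 3.786% of the incident intensity.

≈ 3.79%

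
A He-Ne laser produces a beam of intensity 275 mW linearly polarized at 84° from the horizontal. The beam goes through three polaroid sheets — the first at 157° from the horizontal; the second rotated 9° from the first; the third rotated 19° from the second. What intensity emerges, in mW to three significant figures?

I ≈ 20.5 mW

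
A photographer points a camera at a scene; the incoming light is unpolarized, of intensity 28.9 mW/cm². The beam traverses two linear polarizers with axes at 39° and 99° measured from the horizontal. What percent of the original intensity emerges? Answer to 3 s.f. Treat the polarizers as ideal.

Unpolarized light through the first polarizer → I₁ = 28.9 mW/cm²/2 = 14.45 mW/cm², polarized at 39°.
I₂ = I₁ · cos²(60°) = 14.45 · 0.25 = 3.613 mW/cm².
That is 12.5% of the incident intensity.

≈ 12.5%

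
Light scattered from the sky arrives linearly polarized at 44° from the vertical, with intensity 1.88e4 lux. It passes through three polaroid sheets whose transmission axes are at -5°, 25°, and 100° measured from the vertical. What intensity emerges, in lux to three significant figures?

I ≈ 407 lux

I₁ = 1.88e4 lux · cos²(49°) = 8092 lux.
I₂ = I₁ · cos²(30°) = 8092 · 0.75 = 6069 lux.
I₃ = I₂ · cos²(75°) = 6069 · 0.06699 = 406.5 lux.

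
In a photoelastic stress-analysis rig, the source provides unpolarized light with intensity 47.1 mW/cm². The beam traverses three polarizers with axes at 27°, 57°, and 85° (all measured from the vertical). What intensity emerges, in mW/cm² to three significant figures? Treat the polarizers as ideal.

Unpolarized light through the first polarizer → I₁ = 47.1 mW/cm²/2 = 23.55 mW/cm², polarized at 27°.
I₂ = I₁ · cos²(30°) = 23.55 · 0.75 = 17.66 mW/cm².
I₃ = I₂ · cos²(28°) = 17.66 · 0.7796 = 13.77 mW/cm².

I ≈ 13.8 mW/cm²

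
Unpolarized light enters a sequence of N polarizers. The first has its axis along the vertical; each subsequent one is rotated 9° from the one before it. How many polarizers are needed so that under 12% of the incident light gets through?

N = 59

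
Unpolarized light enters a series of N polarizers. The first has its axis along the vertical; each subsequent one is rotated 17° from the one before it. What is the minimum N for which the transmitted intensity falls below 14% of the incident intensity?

First polarizer halves the unpolarized light: factor 1/2.
Each further stage multiplies by cos²(17°) = 0.9145.
After N polarizers: T = 0.5·0.9145^(N−1). Require T < 0.14 ⇒ N−1 > ln(0.14/0.5)/ln(0.9145) = 14.25, so N−1 ≥ 15 and N = 16.
Check: N=16 gives T = 0.1309 < 0.14; N=15 gives T = 0.1431.

N = 16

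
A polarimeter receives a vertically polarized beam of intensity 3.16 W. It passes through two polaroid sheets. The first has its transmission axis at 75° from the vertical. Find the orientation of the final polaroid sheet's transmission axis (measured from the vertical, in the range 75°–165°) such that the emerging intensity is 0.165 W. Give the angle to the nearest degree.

θ ≈ 103°

I₁ = I₀ cos²(75° − 0°) = I₀ cos²(75°) = 0.06699 I₀.
Target fraction: 0.165 / 3.16 W = 0.05222 of I₀.
Need I₂/I₀ = 0.05222, so cos²(θ − 75°) = 0.05222 / 0.06699 = 0.7795.
θ − 75° = arccos(√0.7795) = 28.0°, giving θ ≈ 75 + 28.0 = 103.0°.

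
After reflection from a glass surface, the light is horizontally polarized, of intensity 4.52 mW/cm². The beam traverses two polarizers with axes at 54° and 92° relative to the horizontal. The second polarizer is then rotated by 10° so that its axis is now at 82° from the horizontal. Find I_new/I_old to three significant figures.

I_new/I_old ≈ 1.26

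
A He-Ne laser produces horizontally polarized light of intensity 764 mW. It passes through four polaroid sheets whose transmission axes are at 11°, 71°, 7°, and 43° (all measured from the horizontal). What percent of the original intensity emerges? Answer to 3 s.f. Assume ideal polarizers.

I₁ = 764 mW · cos²(11°) = 736.2 mW.
I₂ = I₁ · cos²(60°) = 736.2 · 0.25 = 184 mW.
I₃ = I₂ · cos²(64°) = 184 · 0.1922 = 35.37 mW.
I₄ = I₃ · cos²(36°) = 35.37 · 0.6545 = 23.15 mW.
That is 3.03% of the incident intensity.

≈ 3.03%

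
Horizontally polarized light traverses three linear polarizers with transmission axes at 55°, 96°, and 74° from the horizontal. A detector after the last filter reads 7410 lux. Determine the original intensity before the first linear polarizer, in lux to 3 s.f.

I₁ = I₀ cos²(55° − 0°) = I₀ cos²(55°) = 0.329 I₀.
I₂ = I₁ cos²(96° − 55°) = 0.329 I₀ · cos²(41°) = 0.1874 I₀.
I₃ = I₂ cos²(74° − 96°) = 0.1874 I₀ · cos²(22°) = 0.1611 I₀.
So 7410 lux = 0.1611 I₀, giving I₀ = 7410/0.1611 = 4.6e+04 lux.

I₀ ≈ 4.60e4 lux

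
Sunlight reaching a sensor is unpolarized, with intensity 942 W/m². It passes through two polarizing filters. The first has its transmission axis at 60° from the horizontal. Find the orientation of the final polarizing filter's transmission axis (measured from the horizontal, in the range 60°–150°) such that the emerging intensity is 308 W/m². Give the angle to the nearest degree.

Unpolarized light through the first polarizer → I₁ = ½ I₀, now polarized at 60°.
Target fraction: 308 / 942 W/m² = 0.327 of I₀.
Need I₂/I₀ = 0.327, so cos²(θ − 60°) = 0.327 / 0.5 = 0.6539.
θ − 60° = arccos(√0.6539) = 36.0°, giving θ ≈ 60 + 36.0 = 96.0°.

θ ≈ 96°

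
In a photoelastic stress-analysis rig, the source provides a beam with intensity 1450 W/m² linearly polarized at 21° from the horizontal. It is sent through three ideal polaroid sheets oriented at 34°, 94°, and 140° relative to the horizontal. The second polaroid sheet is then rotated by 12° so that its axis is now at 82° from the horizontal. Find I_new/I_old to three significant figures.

Before rotation:
I₁ = I₀ cos²(34° − 21°) = I₀ cos²(13°) = 0.9494 I₀.
I₂ = I₁ cos²(94° − 34°) = 0.9494 I₀ · cos²(60°) = 0.2373 I₀.
I₃ = I₂ cos²(140° − 94°) = 0.2373 I₀ · cos²(46°) = 0.1145 I₀.
After rotation:
I₁ = I₀ cos²(34° − 21°) = I₀ cos²(13°) = 0.9494 I₀.
I₂ = I₁ cos²(82° − 34°) = 0.9494 I₀ · cos²(48°) = 0.4251 I₀.
I₃ = I₂ cos²(140° − 82°) = 0.4251 I₀ · cos²(58°) = 0.1194 I₀.
Ratio = 0.1194 / 0.1145 = 1.042.

I_new/I_old ≈ 1.04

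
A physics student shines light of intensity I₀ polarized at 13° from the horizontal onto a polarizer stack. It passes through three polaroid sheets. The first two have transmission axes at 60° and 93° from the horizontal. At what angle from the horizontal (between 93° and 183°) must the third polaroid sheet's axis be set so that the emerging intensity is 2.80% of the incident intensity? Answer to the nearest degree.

θ ≈ 166°

I₁ = I₀ cos²(60° − 13°) = I₀ cos²(47°) = 0.4651 I₀.
I₂ = I₁ cos²(93° − 60°) = 0.4651 I₀ · cos²(33°) = 0.3272 I₀.
Need I₃/I₀ = 0.028, so cos²(θ − 93°) = 0.028 / 0.3272 = 0.08559.
θ − 93° = arccos(√0.08559) = 73.0°, giving θ ≈ 93 + 73.0 = 166.0°.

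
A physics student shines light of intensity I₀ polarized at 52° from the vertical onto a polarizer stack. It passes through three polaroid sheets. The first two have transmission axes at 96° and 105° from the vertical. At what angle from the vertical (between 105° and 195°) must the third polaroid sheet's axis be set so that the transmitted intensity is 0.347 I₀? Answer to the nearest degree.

θ ≈ 139°

I₁ = I₀ cos²(96° − 52°) = I₀ cos²(44°) = 0.5174 I₀.
I₂ = I₁ cos²(105° − 96°) = 0.5174 I₀ · cos²(9°) = 0.5048 I₀.
Need I₃/I₀ = 0.347, so cos²(θ − 105°) = 0.347 / 0.5048 = 0.6874.
θ − 105° = arccos(√0.6874) = 34.0°, giving θ ≈ 105 + 34.0 = 139.0°.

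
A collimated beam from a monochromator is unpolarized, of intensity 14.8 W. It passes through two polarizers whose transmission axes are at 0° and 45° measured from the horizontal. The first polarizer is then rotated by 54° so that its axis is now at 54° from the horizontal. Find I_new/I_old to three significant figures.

I_new/I_old ≈ 1.95

Before rotation:
Unpolarized light through the first polarizer → I₁ = ½ I₀, now polarized at 0°.
I₂ = I₁ cos²(45° − 0°) = 0.5 I₀ · cos²(45°) = 0.25 I₀.
After rotation:
Unpolarized light through the first polarizer → I₁ = ½ I₀, now polarized at 54°.
I₂ = I₁ cos²(45° − 54°) = 0.5 I₀ · cos²(9°) = 0.4878 I₀.
Ratio = 0.4878 / 0.25 = 1.951.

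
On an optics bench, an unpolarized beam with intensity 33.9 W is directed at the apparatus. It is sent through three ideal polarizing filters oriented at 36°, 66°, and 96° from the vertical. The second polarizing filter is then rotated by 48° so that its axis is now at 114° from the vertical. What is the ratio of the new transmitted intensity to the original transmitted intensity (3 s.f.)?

I_new/I_old ≈ 0.0695

Before rotation:
Unpolarized light through the first polarizer → I₁ = ½ I₀, now polarized at 36°.
I₂ = I₁ cos²(66° − 36°) = 0.5 I₀ · cos²(30°) = 0.375 I₀.
I₃ = I₂ cos²(96° − 66°) = 0.375 I₀ · cos²(30°) = 0.2813 I₀.
After rotation:
Unpolarized light through the first polarizer → I₁ = ½ I₀, now polarized at 36°.
I₂ = I₁ cos²(114° − 36°) = 0.5 I₀ · cos²(78°) = 0.02161 I₀.
I₃ = I₂ cos²(96° − 114°) = 0.02161 I₀ · cos²(18°) = 0.01955 I₀.
Ratio = 0.01955 / 0.2813 = 0.06951.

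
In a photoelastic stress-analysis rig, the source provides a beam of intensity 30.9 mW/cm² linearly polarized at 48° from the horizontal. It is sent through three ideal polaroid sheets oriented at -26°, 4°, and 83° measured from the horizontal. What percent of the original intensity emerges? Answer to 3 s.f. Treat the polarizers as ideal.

≈ 0.207%

By Malus's law, I₁ = 30.9 mW/cm² · cos²(74°) = 2.348 mW/cm².
I₂ = I₁ · cos²(30°) = 2.348 · 0.75 = 1.761 mW/cm².
I₃ = I₂ · cos²(79°) = 1.761 · 0.03641 = 0.06411 mW/cm².
That is 0.2075% of the incident intensity.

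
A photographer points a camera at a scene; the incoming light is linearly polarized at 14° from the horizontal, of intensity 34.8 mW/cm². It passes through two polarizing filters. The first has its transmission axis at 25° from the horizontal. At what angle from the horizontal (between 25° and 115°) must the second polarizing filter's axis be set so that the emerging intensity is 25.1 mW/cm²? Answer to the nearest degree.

I₁ = I₀ cos²(25° − 14°) = I₀ cos²(11°) = 0.9636 I₀.
Target fraction: 25.1 / 34.8 mW/cm² = 0.7213 of I₀.
Need I₂/I₀ = 0.7213, so cos²(θ − 25°) = 0.7213 / 0.9636 = 0.7485.
θ − 25° = arccos(√0.7485) = 30.1°, giving θ ≈ 25 + 30.1 = 55.1°.

θ ≈ 55°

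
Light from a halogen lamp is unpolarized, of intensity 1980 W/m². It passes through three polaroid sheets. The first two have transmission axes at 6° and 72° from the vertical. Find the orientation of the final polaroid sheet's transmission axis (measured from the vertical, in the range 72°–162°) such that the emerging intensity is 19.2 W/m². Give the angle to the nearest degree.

θ ≈ 142°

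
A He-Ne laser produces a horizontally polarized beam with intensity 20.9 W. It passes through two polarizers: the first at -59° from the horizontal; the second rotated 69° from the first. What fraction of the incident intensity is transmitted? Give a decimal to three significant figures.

I₁ = 20.9 W · cos²(59°) = 5.544 W.
I₂ = I₁ · cos²(69°) = 5.544 · 0.1284 = 0.712 W.
Transmitted fraction = 0.03407.

I/I₀ ≈ 0.0341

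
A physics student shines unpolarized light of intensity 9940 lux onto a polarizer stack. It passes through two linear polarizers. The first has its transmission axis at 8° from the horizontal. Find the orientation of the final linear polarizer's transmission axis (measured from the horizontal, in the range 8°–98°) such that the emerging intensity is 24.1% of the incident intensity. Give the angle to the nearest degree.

θ ≈ 54°

Unpolarized light through the first polarizer → I₁ = ½ I₀, now polarized at 8°.
Need I₂/I₀ = 0.241, so cos²(θ − 8°) = 0.241 / 0.5 = 0.482.
θ − 8° = arccos(√0.482) = 46.0°, giving θ ≈ 8 + 46.0 = 54.0°.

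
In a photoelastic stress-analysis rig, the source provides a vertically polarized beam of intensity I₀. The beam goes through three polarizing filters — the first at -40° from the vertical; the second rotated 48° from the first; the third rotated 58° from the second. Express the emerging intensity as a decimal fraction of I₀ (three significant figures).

≈ 0.0738 I₀

I₁ = I₀ cos²(-40° − 0°) = I₀ cos²(40°) = 0.5868 I₀.
I₂ = I₁ cos²(48°) = 0.5868 · 0.4477 I₀ = 0.2627 I₀.
I₃ = I₂ cos²(58°) = 0.2627 · 0.2808 I₀ = 0.07378 I₀.
Transmitted fraction = 0.07378.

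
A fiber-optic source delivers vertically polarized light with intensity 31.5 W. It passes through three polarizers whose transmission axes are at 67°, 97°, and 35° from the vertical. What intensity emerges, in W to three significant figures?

I ≈ 0.795 W

I₁ = 31.5 W · cos²(67°) = 4.809 W.
I₂ = I₁ · cos²(30°) = 4.809 · 0.75 = 3.607 W.
I₃ = I₂ · cos²(62°) = 3.607 · 0.2204 = 0.795 W.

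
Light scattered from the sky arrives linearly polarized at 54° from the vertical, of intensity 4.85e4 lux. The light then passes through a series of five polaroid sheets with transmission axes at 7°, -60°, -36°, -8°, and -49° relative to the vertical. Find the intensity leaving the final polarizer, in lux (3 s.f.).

I ≈ 1280 lux

By Malus's law, I₁ = 4.85e4 lux · cos²(47°) = 2.256e+04 lux.
I₂ = I₁ · cos²(67°) = 2.256e+04 · 0.1527 = 3444 lux.
I₃ = I₂ · cos²(24°) = 3444 · 0.8346 = 2874 lux.
I₄ = I₃ · cos²(28°) = 2874 · 0.7796 = 2241 lux.
I₅ = I₄ · cos²(41°) = 2241 · 0.5696 = 1276 lux.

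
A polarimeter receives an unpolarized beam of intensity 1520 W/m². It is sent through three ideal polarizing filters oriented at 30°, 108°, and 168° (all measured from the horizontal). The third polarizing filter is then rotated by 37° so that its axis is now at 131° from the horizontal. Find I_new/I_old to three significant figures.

I_new/I_old ≈ 3.39

Before rotation:
Unpolarized light through the first polarizer → I₁ = ½ I₀, now polarized at 30°.
I₂ = I₁ cos²(108° − 30°) = 0.5 I₀ · cos²(78°) = 0.02161 I₀.
I₃ = I₂ cos²(168° − 108°) = 0.02161 I₀ · cos²(60°) = 0.005403 I₀.
After rotation:
Unpolarized light through the first polarizer → I₁ = ½ I₀, now polarized at 30°.
I₂ = I₁ cos²(108° − 30°) = 0.5 I₀ · cos²(78°) = 0.02161 I₀.
I₃ = I₂ cos²(131° − 108°) = 0.02161 I₀ · cos²(23°) = 0.01831 I₀.
Ratio = 0.01831 / 0.005403 = 3.389.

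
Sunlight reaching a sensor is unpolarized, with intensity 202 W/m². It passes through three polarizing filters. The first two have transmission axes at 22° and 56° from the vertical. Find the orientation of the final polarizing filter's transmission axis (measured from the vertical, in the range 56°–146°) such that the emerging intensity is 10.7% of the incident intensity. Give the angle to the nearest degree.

θ ≈ 112°

Unpolarized light through the first polarizer → I₁ = ½ I₀, now polarized at 22°.
I₂ = I₁ cos²(56° − 22°) = 0.5 I₀ · cos²(34°) = 0.3437 I₀.
Need I₃/I₀ = 0.107, so cos²(θ − 56°) = 0.107 / 0.3437 = 0.3114.
θ − 56° = arccos(√0.3114) = 56.1°, giving θ ≈ 56 + 56.1 = 112.1°.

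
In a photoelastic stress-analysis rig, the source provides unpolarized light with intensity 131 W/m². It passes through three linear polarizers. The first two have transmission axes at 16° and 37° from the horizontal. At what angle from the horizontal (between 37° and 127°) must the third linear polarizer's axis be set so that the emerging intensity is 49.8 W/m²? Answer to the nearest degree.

θ ≈ 58°

Unpolarized light through the first polarizer → I₁ = ½ I₀, now polarized at 16°.
I₂ = I₁ cos²(37° − 16°) = 0.5 I₀ · cos²(21°) = 0.4358 I₀.
Target fraction: 49.8 / 131 W/m² = 0.3802 of I₀.
Need I₃/I₀ = 0.3802, so cos²(θ − 37°) = 0.3802 / 0.4358 = 0.8723.
θ − 37° = arccos(√0.8723) = 20.9°, giving θ ≈ 37 + 20.9 = 57.9°.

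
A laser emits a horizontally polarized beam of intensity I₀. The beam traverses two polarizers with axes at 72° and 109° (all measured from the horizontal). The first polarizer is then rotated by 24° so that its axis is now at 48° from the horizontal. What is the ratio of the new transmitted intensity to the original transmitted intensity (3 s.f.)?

I_new/I_old ≈ 1.73

Before rotation:
I₁ = I₀ cos²(72° − 0°) = I₀ cos²(72°) = 0.09549 I₀.
I₂ = I₁ cos²(109° − 72°) = 0.09549 I₀ · cos²(37°) = 0.06091 I₀.
After rotation:
I₁ = I₀ cos²(48° − 0°) = I₀ cos²(48°) = 0.4477 I₀.
I₂ = I₁ cos²(109° − 48°) = 0.4477 I₀ · cos²(61°) = 0.1052 I₀.
Ratio = 0.1052 / 0.06091 = 1.728.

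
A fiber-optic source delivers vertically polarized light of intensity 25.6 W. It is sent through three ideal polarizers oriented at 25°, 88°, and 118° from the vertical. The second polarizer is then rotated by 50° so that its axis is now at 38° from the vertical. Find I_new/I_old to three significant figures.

Before rotation:
I₁ = I₀ cos²(25° − 0°) = I₀ cos²(25°) = 0.8214 I₀.
I₂ = I₁ cos²(88° − 25°) = 0.8214 I₀ · cos²(63°) = 0.1693 I₀.
I₃ = I₂ cos²(118° − 88°) = 0.1693 I₀ · cos²(30°) = 0.127 I₀.
After rotation:
I₁ = I₀ cos²(25° − 0°) = I₀ cos²(25°) = 0.8214 I₀.
I₂ = I₁ cos²(38° − 25°) = 0.8214 I₀ · cos²(13°) = 0.7798 I₀.
I₃ = I₂ cos²(118° − 38°) = 0.7798 I₀ · cos²(80°) = 0.02351 I₀.
Ratio = 0.02351 / 0.127 = 0.1852.

I_new/I_old ≈ 0.185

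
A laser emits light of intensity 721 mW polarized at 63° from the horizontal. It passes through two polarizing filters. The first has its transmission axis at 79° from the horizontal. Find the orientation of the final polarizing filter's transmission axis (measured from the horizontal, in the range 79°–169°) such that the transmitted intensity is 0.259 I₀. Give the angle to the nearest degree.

θ ≈ 137°

By Malus's law, I₁ = I₀ cos²(79° − 63°) = I₀ cos²(16°) = 0.924 I₀.
Need I₂/I₀ = 0.259, so cos²(θ − 79°) = 0.259 / 0.924 = 0.2803.
θ − 79° = arccos(√0.2803) = 58.0°, giving θ ≈ 79 + 58.0 = 137.0°.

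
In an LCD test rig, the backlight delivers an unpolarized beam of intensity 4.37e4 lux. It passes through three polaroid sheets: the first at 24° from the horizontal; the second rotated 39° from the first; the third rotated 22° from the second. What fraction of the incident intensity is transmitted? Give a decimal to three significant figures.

Unpolarized light through the first polarizer → I₁ = 4.37e4 lux/2 = 2.185e+04 lux, polarized at 24°.
I₂ = I₁ · cos²(39°) = 2.185e+04 · 0.604 = 1.32e+04 lux.
I₃ = I₂ · cos²(22°) = 1.32e+04 · 0.8597 = 1.134e+04 lux.
Transmitted fraction = 0.2596.

I/I₀ ≈ 0.260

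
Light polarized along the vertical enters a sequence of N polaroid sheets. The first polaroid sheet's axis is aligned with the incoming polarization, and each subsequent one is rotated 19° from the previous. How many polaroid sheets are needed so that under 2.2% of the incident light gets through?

N = 36

First polarizer is aligned with the polarization: full transmission.
Each further stage multiplies by cos²(19°) = 0.894.
After N polarizers: T = 0.894^(N−1). Require T < 0.022 ⇒ N−1 > ln(0.022)/ln(0.894) = 34.06, so N−1 ≥ 35 and N = 36.
Check: N=36 gives T = 0.01981 < 0.022; N=35 gives T = 0.02216.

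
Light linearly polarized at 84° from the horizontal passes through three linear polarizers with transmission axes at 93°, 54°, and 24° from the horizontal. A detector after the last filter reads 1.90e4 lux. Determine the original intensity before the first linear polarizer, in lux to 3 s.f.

By Malus's law, I₁ = I₀ cos²(93° − 84°) = I₀ cos²(9°) = 0.9755 I₀.
I₂ = I₁ cos²(54° − 93°) = 0.9755 I₀ · cos²(39°) = 0.5892 I₀.
I₃ = I₂ cos²(24° − 54°) = 0.5892 I₀ · cos²(30°) = 0.4419 I₀.
So 1.90e4 lux = 0.4419 I₀, giving I₀ = 1.90e4/0.4419 = 4.3e+04 lux.

I₀ ≈ 4.30e4 lux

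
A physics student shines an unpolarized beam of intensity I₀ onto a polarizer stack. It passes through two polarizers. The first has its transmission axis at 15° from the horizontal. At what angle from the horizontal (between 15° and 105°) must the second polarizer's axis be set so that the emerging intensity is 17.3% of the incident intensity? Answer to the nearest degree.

Unpolarized light through the first polarizer → I₁ = ½ I₀, now polarized at 15°.
Need I₂/I₀ = 0.173, so cos²(θ − 15°) = 0.173 / 0.5 = 0.346.
θ − 15° = arccos(√0.346) = 54.0°, giving θ ≈ 15 + 54.0 = 69.0°.

θ ≈ 69°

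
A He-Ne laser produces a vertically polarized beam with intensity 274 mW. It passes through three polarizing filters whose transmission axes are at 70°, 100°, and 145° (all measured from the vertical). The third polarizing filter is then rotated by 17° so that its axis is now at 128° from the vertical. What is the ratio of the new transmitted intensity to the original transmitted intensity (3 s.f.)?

I_new/I_old ≈ 1.56

Before rotation:
By Malus's law, I₁ = I₀ cos²(70° − 0°) = I₀ cos²(70°) = 0.117 I₀.
I₂ = I₁ cos²(100° − 70°) = 0.117 I₀ · cos²(30°) = 0.08773 I₀.
I₃ = I₂ cos²(145° − 100°) = 0.08773 I₀ · cos²(45°) = 0.04387 I₀.
After rotation:
I₁ = I₀ cos²(70° − 0°) = I₀ cos²(70°) = 0.117 I₀.
I₂ = I₁ cos²(100° − 70°) = 0.117 I₀ · cos²(30°) = 0.08773 I₀.
I₃ = I₂ cos²(128° − 100°) = 0.08773 I₀ · cos²(28°) = 0.0684 I₀.
Ratio = 0.0684 / 0.04387 = 1.559.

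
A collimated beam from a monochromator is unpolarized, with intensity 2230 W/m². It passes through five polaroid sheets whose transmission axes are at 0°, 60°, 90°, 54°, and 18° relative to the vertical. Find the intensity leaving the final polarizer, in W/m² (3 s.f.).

I ≈ 89.6 W/m²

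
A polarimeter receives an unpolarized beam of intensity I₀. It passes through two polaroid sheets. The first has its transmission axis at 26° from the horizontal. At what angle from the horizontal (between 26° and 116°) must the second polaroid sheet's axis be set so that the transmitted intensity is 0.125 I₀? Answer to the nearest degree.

Unpolarized light through the first polarizer → I₁ = ½ I₀, now polarized at 26°.
Need I₂/I₀ = 0.125, so cos²(θ − 26°) = 0.125 / 0.5 = 0.25.
θ − 26° = arccos(√0.25) = 60.0°, giving θ ≈ 26 + 60.0 = 86.0°.

θ ≈ 86°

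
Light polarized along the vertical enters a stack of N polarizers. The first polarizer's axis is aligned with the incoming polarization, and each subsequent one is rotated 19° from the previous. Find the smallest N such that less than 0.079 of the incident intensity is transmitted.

N = 24

First polarizer is aligned with the polarization: full transmission.
Each further stage multiplies by cos²(19°) = 0.894.
After N polarizers: T = 0.894^(N−1). Require T < 0.079 ⇒ N−1 > ln(0.079)/ln(0.894) = 22.65, so N−1 ≥ 23 and N = 24.
Check: N=24 gives T = 0.076 < 0.079; N=23 gives T = 0.08501.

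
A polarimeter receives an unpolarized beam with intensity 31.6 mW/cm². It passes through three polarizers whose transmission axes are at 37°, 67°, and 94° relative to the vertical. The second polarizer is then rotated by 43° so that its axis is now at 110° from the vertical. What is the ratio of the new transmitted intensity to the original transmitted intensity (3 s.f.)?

I_new/I_old ≈ 0.133

Before rotation:
Unpolarized light through the first polarizer → I₁ = ½ I₀, now polarized at 37°.
I₂ = I₁ cos²(67° − 37°) = 0.5 I₀ · cos²(30°) = 0.375 I₀.
I₃ = I₂ cos²(94° − 67°) = 0.375 I₀ · cos²(27°) = 0.2977 I₀.
After rotation:
Unpolarized light through the first polarizer → I₁ = ½ I₀, now polarized at 37°.
I₂ = I₁ cos²(110° − 37°) = 0.5 I₀ · cos²(73°) = 0.04274 I₀.
I₃ = I₂ cos²(94° − 110°) = 0.04274 I₀ · cos²(16°) = 0.03949 I₀.
Ratio = 0.03949 / 0.2977 = 0.1327.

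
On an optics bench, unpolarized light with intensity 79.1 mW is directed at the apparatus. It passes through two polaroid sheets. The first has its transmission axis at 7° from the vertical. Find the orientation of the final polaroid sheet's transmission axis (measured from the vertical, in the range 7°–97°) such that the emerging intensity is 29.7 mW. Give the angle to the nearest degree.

θ ≈ 37°

Unpolarized light through the first polarizer → I₁ = ½ I₀, now polarized at 7°.
Target fraction: 29.7 / 79.1 mW = 0.3755 of I₀.
Need I₂/I₀ = 0.3755, so cos²(θ − 7°) = 0.3755 / 0.5 = 0.7509.
θ − 7° = arccos(√0.7509) = 29.9°, giving θ ≈ 7 + 29.9 = 36.9°.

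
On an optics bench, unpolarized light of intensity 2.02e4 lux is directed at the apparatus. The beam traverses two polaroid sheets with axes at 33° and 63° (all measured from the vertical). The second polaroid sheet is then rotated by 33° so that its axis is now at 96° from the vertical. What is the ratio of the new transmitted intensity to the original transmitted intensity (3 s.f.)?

I_new/I_old ≈ 0.275

Before rotation:
Unpolarized light through the first polarizer → I₁ = ½ I₀, now polarized at 33°.
I₂ = I₁ cos²(63° − 33°) = 0.5 I₀ · cos²(30°) = 0.375 I₀.
After rotation:
Unpolarized light through the first polarizer → I₁ = ½ I₀, now polarized at 33°.
I₂ = I₁ cos²(96° − 33°) = 0.5 I₀ · cos²(63°) = 0.1031 I₀.
Ratio = 0.1031 / 0.375 = 0.2748.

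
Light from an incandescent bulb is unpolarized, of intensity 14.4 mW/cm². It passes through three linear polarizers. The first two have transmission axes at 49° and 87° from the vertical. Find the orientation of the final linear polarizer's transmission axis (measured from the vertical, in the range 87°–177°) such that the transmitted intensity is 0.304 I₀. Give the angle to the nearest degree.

Unpolarized light through the first polarizer → I₁ = ½ I₀, now polarized at 49°.
I₂ = I₁ cos²(87° − 49°) = 0.5 I₀ · cos²(38°) = 0.3105 I₀.
Need I₃/I₀ = 0.304, so cos²(θ − 87°) = 0.304 / 0.3105 = 0.9791.
θ − 87° = arccos(√0.9791) = 8.3°, giving θ ≈ 87 + 8.3 = 95.3°.

θ ≈ 95°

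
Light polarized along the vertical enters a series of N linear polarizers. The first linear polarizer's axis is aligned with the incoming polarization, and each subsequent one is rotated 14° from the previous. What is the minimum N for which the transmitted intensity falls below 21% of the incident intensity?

N = 27

First polarizer is aligned with the polarization: full transmission.
Each further stage multiplies by cos²(14°) = 0.9415.
After N polarizers: T = 0.9415^(N−1). Require T < 0.21 ⇒ N−1 > ln(0.21)/ln(0.9415) = 25.88, so N−1 ≥ 26 and N = 27.
Check: N=27 gives T = 0.2085 < 0.21; N=26 gives T = 0.2214.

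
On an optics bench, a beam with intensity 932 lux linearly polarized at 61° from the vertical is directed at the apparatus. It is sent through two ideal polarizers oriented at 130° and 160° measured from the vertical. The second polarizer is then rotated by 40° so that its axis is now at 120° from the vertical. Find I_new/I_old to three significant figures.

Before rotation:
I₁ = I₀ cos²(130° − 61°) = I₀ cos²(69°) = 0.1284 I₀.
I₂ = I₁ cos²(160° − 130°) = 0.1284 I₀ · cos²(30°) = 0.09632 I₀.
After rotation:
I₁ = I₀ cos²(130° − 61°) = I₀ cos²(69°) = 0.1284 I₀.
I₂ = I₁ cos²(120° − 130°) = 0.1284 I₀ · cos²(10°) = 0.1246 I₀.
Ratio = 0.1246 / 0.09632 = 1.293.

I_new/I_old ≈ 1.29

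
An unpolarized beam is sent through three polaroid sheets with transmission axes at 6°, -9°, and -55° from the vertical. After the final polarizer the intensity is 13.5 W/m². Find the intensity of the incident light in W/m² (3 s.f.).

I₀ ≈ 60.0 W/m²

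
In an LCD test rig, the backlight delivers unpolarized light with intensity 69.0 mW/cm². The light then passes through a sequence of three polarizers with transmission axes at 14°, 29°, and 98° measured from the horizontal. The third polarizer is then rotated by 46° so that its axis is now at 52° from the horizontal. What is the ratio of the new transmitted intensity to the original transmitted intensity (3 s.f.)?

I_new/I_old ≈ 6.60

Before rotation:
Unpolarized light through the first polarizer → I₁ = ½ I₀, now polarized at 14°.
I₂ = I₁ cos²(29° − 14°) = 0.5 I₀ · cos²(15°) = 0.4665 I₀.
I₃ = I₂ cos²(98° − 29°) = 0.4665 I₀ · cos²(69°) = 0.05991 I₀.
After rotation:
Unpolarized light through the first polarizer → I₁ = ½ I₀, now polarized at 14°.
I₂ = I₁ cos²(29° − 14°) = 0.5 I₀ · cos²(15°) = 0.4665 I₀.
I₃ = I₂ cos²(52° − 29°) = 0.4665 I₀ · cos²(23°) = 0.3953 I₀.
Ratio = 0.3953 / 0.05991 = 6.598.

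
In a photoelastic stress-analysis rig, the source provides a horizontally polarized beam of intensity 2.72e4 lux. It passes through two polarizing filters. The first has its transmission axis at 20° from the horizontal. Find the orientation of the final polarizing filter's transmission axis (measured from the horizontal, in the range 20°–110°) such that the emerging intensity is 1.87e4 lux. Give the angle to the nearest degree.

θ ≈ 48°

I₁ = I₀ cos²(20° − 0°) = I₀ cos²(20°) = 0.883 I₀.
Target fraction: 1.87e4 / 2.72e4 lux = 0.6875 of I₀.
Need I₂/I₀ = 0.6875, so cos²(θ − 20°) = 0.6875 / 0.883 = 0.7786.
θ − 20° = arccos(√0.7786) = 28.1°, giving θ ≈ 20 + 28.1 = 48.1°.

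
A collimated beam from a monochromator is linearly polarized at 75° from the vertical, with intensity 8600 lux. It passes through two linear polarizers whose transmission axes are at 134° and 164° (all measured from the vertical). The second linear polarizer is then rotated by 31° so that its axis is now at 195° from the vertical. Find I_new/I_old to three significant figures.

I_new/I_old ≈ 0.313

Before rotation:
I₁ = I₀ cos²(134° − 75°) = I₀ cos²(59°) = 0.2653 I₀.
I₂ = I₁ cos²(164° − 134°) = 0.2653 I₀ · cos²(30°) = 0.1989 I₀.
After rotation:
I₁ = I₀ cos²(134° − 75°) = I₀ cos²(59°) = 0.2653 I₀.
I₂ = I₁ cos²(195° − 134°) = 0.2653 I₀ · cos²(61°) = 0.06235 I₀.
Ratio = 0.06235 / 0.1989 = 0.3134.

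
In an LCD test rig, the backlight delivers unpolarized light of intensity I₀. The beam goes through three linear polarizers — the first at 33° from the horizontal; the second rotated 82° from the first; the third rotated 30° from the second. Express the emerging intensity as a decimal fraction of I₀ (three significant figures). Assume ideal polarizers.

≈ 0.00726 I₀

Unpolarized light through the first polarizer → I₁ = ½ I₀, now polarized at 33°.
I₂ = I₁ cos²(82°) = 0.5 · 0.01937 I₀ = 0.009685 I₀.
I₃ = I₂ cos²(30°) = 0.009685 · 0.75 I₀ = 0.007263 I₀.
Transmitted fraction = 0.007263.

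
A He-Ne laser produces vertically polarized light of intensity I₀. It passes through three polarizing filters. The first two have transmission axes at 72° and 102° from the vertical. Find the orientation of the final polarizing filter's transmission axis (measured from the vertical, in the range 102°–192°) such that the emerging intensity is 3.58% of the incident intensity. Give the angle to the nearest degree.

By Malus's law, I₁ = I₀ cos²(72° − 0°) = I₀ cos²(72°) = 0.09549 I₀.
I₂ = I₁ cos²(102° − 72°) = 0.09549 I₀ · cos²(30°) = 0.07162 I₀.
Need I₃/I₀ = 0.0358, so cos²(θ − 102°) = 0.0358 / 0.07162 = 0.4999.
θ − 102° = arccos(√0.4999) = 45.0°, giving θ ≈ 102 + 45.0 = 147.0°.

θ ≈ 147°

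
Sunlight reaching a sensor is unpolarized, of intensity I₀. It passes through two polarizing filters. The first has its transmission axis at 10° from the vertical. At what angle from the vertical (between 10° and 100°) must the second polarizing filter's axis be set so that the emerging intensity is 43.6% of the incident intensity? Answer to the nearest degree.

θ ≈ 31°

Unpolarized light through the first polarizer → I₁ = ½ I₀, now polarized at 10°.
Need I₂/I₀ = 0.436, so cos²(θ − 10°) = 0.436 / 0.5 = 0.872.
θ − 10° = arccos(√0.872) = 21.0°, giving θ ≈ 10 + 21.0 = 31.0°.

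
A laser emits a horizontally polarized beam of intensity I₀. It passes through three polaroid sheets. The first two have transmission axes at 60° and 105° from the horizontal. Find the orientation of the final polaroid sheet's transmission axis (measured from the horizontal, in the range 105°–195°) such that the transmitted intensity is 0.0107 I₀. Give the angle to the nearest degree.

θ ≈ 178°

I₁ = I₀ cos²(60° − 0°) = I₀ cos²(60°) = 0.25 I₀.
I₂ = I₁ cos²(105° − 60°) = 0.25 I₀ · cos²(45°) = 0.125 I₀.
Need I₃/I₀ = 0.0107, so cos²(θ − 105°) = 0.0107 / 0.125 = 0.0856.
θ − 105° = arccos(√0.0856) = 73.0°, giving θ ≈ 105 + 73.0 = 178.0°.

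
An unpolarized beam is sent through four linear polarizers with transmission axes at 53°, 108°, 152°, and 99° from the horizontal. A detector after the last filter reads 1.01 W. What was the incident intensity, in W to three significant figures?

I₀ ≈ 32.8 W

Unpolarized light through the first polarizer → I₁ = ½ I₀, now polarized at 53°.
I₂ = I₁ cos²(108° − 53°) = 0.5 I₀ · cos²(55°) = 0.1645 I₀.
I₃ = I₂ cos²(152° − 108°) = 0.1645 I₀ · cos²(44°) = 0.08512 I₀.
I₄ = I₃ cos²(99° − 152°) = 0.08512 I₀ · cos²(53°) = 0.03083 I₀.
So 1.01 W = 0.03083 I₀, giving I₀ = 1.01/0.03083 = 32.76 W.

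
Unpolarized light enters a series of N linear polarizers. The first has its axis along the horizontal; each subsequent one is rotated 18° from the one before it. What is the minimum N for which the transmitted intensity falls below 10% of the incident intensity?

First polarizer halves the unpolarized light: factor 1/2.
Each further stage multiplies by cos²(18°) = 0.9045.
After N polarizers: T = 0.5·0.9045^(N−1). Require T < 0.10 ⇒ N−1 > ln(0.10/0.5)/ln(0.9045) = 16.04, so N−1 ≥ 17 and N = 18.
Check: N=18 gives T = 0.09078 < 0.10; N=17 gives T = 0.1004.

N = 18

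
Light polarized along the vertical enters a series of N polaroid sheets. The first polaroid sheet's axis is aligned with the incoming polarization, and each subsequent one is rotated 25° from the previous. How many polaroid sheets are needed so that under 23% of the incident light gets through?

N = 9

First polarizer is aligned with the polarization: full transmission.
Each further stage multiplies by cos²(25°) = 0.8214.
After N polarizers: T = 0.8214^(N−1). Require T < 0.23 ⇒ N−1 > ln(0.23)/ln(0.8214) = 7.47, so N−1 ≥ 8 and N = 9.
Check: N=9 gives T = 0.2072 < 0.23; N=8 gives T = 0.2523.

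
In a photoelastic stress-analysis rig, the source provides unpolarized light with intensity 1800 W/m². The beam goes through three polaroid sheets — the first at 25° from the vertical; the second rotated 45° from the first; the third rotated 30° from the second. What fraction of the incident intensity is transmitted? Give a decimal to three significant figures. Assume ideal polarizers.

Unpolarized light through the first polarizer → I₁ = 1800 W/m²/2 = 900 W/m², polarized at 25°.
I₂ = I₁ · cos²(45°) = 900 · 0.5 = 450 W/m².
I₃ = I₂ · cos²(30°) = 450 · 0.75 = 337.5 W/m².
Transmitted fraction = 0.1875.

I/I₀ ≈ 0.188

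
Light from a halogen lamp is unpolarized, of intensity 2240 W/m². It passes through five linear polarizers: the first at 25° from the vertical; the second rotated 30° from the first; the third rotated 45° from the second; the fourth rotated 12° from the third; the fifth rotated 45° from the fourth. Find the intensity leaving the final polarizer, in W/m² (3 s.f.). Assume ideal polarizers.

Unpolarized light through the first polarizer → I₁ = 2240 W/m²/2 = 1120 W/m², polarized at 25°.
I₂ = I₁ · cos²(30°) = 1120 · 0.75 = 840 W/m².
I₃ = I₂ · cos²(45°) = 840 · 0.5 = 420 W/m².
I₄ = I₃ · cos²(12°) = 420 · 0.9568 = 401.8 W/m².
I₅ = I₄ · cos²(45°) = 401.8 · 0.5 = 200.9 W/m².

I ≈ 201 W/m²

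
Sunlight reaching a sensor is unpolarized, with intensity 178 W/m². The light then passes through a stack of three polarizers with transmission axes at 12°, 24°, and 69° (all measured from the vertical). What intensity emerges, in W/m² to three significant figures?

I ≈ 42.6 W/m²

Unpolarized light through the first polarizer → I₁ = 178 W/m²/2 = 89 W/m², polarized at 12°.
I₂ = I₁ · cos²(12°) = 89 · 0.9568 = 85.15 W/m².
I₃ = I₂ · cos²(45°) = 85.15 · 0.5 = 42.58 W/m².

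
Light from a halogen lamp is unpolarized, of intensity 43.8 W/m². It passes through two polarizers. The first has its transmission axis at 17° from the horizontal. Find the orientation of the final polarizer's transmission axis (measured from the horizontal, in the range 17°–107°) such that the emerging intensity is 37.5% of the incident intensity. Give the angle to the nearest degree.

Unpolarized light through the first polarizer → I₁ = ½ I₀, now polarized at 17°.
Need I₂/I₀ = 0.375, so cos²(θ − 17°) = 0.375 / 0.5 = 0.75.
θ − 17° = arccos(√0.75) = 30.0°, giving θ ≈ 17 + 30.0 = 47.0°.

θ ≈ 47°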